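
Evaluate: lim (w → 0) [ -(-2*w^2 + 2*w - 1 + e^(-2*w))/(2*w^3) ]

2/3

Direct substitution gives 0/0.
Apply L'Hôpital: lim (-4*w + 2 - 2*e^(-2*w))/(-6*w^2), still 0/0.
Apply L'Hôpital: lim (-4 + 4*e^(-2*w))/(-12*w), still 0/0.
After 3 applications of L'Hôpital's rule the quotient is (-8*e^(-2*w))/(-12); substituting w = 0 gives 2/3.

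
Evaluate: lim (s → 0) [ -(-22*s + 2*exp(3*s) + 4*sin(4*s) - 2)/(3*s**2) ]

Substitution gives 0/0; apply L'Hôpital's rule 2 times.
After differentiating numerator and denominator 2 times the quotient is (18*e^(3*s) - 64*sin(4*s))/(-6); at s = 0 this is -3.

-3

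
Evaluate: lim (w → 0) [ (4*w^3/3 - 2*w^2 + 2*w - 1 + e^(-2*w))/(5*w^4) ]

Direct substitution gives 0/0.
Apply L'Hôpital: lim (4*w^2 - 4*w + 2 - 2*e^(-2*w))/(20*w^3), still 0/0.
Apply L'Hôpital: lim (8*w - 4 + 4*e^(-2*w))/(60*w^2), still 0/0.
Apply L'Hôpital: lim (8 - 8*e^(-2*w))/(120*w), still 0/0.
After 4 applications of L'Hôpital's rule the quotient is (16*e^(-2*w))/(120); substituting w = 0 gives 2/15.

2/15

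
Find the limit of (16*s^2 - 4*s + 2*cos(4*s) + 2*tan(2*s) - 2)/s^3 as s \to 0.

16/3

Substitution gives 0/0; apply L'Hôpital's rule 3 times.
After differentiating numerator and denominator 3 times the quotient is (128*sin(4*s) + 96*tan(2*s)^4 + 128*tan(2*s)^2 + 32)/(6); at s = 0 this is 16/3.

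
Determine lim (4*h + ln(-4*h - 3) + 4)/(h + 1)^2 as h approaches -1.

Direct substitution gives 0/0.
Apply L'Hôpital: lim (4 - 4/(-4*h - 3))/(2*h + 2), still 0/0.
After 2 applications of L'Hôpital's rule the quotient is (-16/(-4*h - 3)^2)/(2); substituting h = -1 gives -8.

-8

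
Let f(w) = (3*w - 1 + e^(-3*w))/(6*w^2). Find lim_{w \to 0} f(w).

Direct substitution gives 0/0.
Apply L'Hôpital: lim (3 - 3*e^(-3*w))/(12*w), still 0/0.
After 2 applications of L'Hôpital's rule the quotient is (9*e^(-3*w))/(12); substituting w = 0 gives 3/4.

3/4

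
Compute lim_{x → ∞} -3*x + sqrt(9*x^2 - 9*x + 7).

An ∞ − ∞ form. Rationalising with the conjugate, the difference becomes (-9x + 7) / (√(9*x^2 - 9*x + 7) + 3x).
For large x the denominator behaves like 2·3x, so the quotient tends to -9/6 = -3/2.

-3/2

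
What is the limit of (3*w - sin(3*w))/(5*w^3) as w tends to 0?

9/10

Direct substitution gives 0/0.
Apply L'Hôpital: lim (3 - 3*cos(3*w))/(15*w^2), still 0/0.
Apply L'Hôpital: lim (9*sin(3*w))/(30*w), still 0/0.
After 3 applications of L'Hôpital's rule the quotient is (27*cos(3*w))/(30); substituting w = 0 gives 9/10.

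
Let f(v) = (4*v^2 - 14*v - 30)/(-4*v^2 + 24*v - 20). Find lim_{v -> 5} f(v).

-13/8

Direct substitution gives 0/0, so factor. Both numerator and denominator have (v - 5) as a factor.
After cancelling, the expression reduces to (4*v + 6)/(4 - 4*v).
Substituting v = 5 gives -13/8.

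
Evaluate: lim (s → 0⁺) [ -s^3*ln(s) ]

0

This is a 0·(−∞) form. Rewrite as -1·ln(s) / s^(−3) and apply L'Hôpital:
the derivative quotient is -1·(1/s) / (−3·s^(−4)) = (1/3)·s^3 → 0.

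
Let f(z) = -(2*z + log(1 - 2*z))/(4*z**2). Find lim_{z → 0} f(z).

Direct substitution gives 0/0.
Apply L'Hôpital: lim (2 - 2/(1 - 2*z))/(-8*z), still 0/0.
After 2 applications of L'Hôpital's rule the quotient is (-4/(1 - 2*z)^2)/(-8); substituting z = 0 gives 1/2.

1/2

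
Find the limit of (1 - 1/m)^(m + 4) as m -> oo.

e^(-1)

Write it as [(1 - 1/m)^m]^(1) · (1 - 1/m)^(4). The bracketed term tends to e^(-1) and the second factor to 1, so the limit is e^(-1).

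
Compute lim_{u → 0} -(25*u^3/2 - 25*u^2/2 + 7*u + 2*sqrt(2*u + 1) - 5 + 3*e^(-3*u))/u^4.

-71/8

Substitution gives 0/0; apply L'Hôpital's rule 4 times.
After differentiating numerator and denominator 4 times the quotient is (243*e^(-3*u) - 30/(2*u + 1)^(7/2))/(-24); at u = 0 this is -71/8.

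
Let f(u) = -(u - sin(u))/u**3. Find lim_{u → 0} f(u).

-1/6

Direct substitution gives 0/0.
Apply L'Hôpital: lim (1 - cos(u))/(-3*u^2), still 0/0.
Apply L'Hôpital: lim (sin(u))/(-6*u), still 0/0.
After 3 applications of L'Hôpital's rule the quotient is (cos(u))/(-6); substituting u = 0 gives -1/6.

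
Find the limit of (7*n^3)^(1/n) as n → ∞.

Base → ∞ and exponent → 0: an ∞^0 form.
Take logs: (1/n)·ln(7·n^3) = (ln 7 + 3·ln n)/n → 0.
So the limit is e^0 = 1.

1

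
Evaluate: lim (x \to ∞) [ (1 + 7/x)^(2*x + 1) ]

e^(14)

Write it as [(1 + 7/x)^x]^(2) · (1 + 7/x)^(1). The bracketed term tends to e^(7) and the second factor to 1, so the limit is e^(14).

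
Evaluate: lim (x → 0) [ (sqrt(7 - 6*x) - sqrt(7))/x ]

-3*√(7)/7

A 0/0 form; rationalise with √(7 - 6x) + √7. This collapses the numerator to -6x, leaving -6/(√(7 - 6x) + √7) → -6/(2√7) = -3*√(7)/7.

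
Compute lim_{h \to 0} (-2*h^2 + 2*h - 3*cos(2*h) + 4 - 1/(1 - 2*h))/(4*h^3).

Substitution gives 0/0 (the numerator vanishes to order 3).
Expand each term to order h^3: the coefficient of h^3 in −1/(1 - 2h) is -8 and in -3·cos(2h) is 0.
Lower-order terms cancel with the polynomial part, so the numerator is (-8)·h^3 + o(h^3), and the limit is (-8)/(4) = -2.

-2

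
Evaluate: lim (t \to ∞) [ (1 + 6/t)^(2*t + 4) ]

e^(12)

Write it as [(1 + 6/t)^t]^(2) · (1 + 6/t)^(4). The bracketed term tends to e^(6) and the second factor to 1, so the limit is e^(12).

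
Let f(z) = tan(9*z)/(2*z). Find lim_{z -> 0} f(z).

9/2

Substitution gives 0/0.
Since tan(u)/u → 1 as u → 0, tan(9z)/(9z) → 1 and the limit is 9/2.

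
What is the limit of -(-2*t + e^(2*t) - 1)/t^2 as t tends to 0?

Direct substitution gives 0/0.
Apply L'Hôpital: lim (2*e^(2*t) - 2)/(-2*t), still 0/0.
After 2 applications of L'Hôpital's rule the quotient is (4*e^(2*t))/(-2); substituting t = 0 gives -2.

-2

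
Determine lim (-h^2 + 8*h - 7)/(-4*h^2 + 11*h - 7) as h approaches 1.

2

Since h = 1 makes numerator and denominator zero, (h - 1) divides both.
Cancelling it gives (7 - h)/(7 - 4*h); now plug in h = 1 to get 2.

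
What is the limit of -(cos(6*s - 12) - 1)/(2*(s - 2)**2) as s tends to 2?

Direct substitution gives 0/0.
Apply L'Hôpital: lim (-6*sin(6*s - 12))/(8 - 4*s), still 0/0.
After 2 applications of L'Hôpital's rule the quotient is (-36*cos(6*s - 12))/(-4); substituting s = 2 gives 9.

9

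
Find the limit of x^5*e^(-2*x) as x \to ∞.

0

Write as x^5/e^{2x}, an ∞/∞ form.
Exponential growth dominates any polynomial, so repeated L'Hôpital (or the standard result) gives 0.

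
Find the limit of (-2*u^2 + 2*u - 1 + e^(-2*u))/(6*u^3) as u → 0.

-2/9

Direct substitution gives 0/0.
Apply L'Hôpital: lim (-4*u + 2 - 2*e^(-2*u))/(18*u^2), still 0/0.
Apply L'Hôpital: lim (-4 + 4*e^(-2*u))/(36*u), still 0/0.
After 3 applications of L'Hôpital's rule the quotient is (-8*e^(-2*u))/(36); substituting u = 0 gives -2/9.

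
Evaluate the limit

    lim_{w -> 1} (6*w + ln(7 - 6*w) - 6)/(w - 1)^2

Direct substitution gives 0/0.
Apply L'Hôpital: lim (6 - 6/(7 - 6*w))/(2*w - 2), still 0/0.
After 2 applications of L'Hôpital's rule the quotient is (-36/(7 - 6*w)^2)/(2); substituting w = 1 gives -18.

-18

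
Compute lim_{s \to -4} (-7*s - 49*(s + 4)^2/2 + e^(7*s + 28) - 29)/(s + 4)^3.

343/6

Direct substitution gives 0/0.
Apply L'Hôpital: lim (-49*s + 7*e^(7*s + 28) - 203)/(3*(s + 4)^2), still 0/0.
Apply L'Hôpital: lim (49*e^(7*s + 28) - 49)/(6*s + 24), still 0/0.
After 3 applications of L'Hôpital's rule the quotient is (343*e^(7*s + 28))/(6); substituting s = -4 gives 343/6.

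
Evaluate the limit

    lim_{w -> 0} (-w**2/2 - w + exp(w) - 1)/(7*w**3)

1/42

Direct substitution gives 0/0.
Apply L'Hôpital: lim (-w + e^(w) - 1)/(21*w^2), still 0/0.
Apply L'Hôpital: lim (e^(w) - 1)/(42*w), still 0/0.
After 3 applications of L'Hôpital's rule the quotient is (e^(w))/(42); substituting w = 0 gives 1/42.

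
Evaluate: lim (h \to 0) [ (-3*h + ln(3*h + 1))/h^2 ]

-9/2

Direct substitution gives 0/0.
Apply L'Hôpital: lim (-3 + 3/(3*h + 1))/(2*h), still 0/0.
After 2 applications of L'Hôpital's rule the quotient is (-9/(3*h + 1)^2)/(2); substituting h = 0 gives -9/2.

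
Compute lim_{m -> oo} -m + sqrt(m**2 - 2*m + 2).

This has the form ∞ − ∞. Multiply and divide by the conjugate √(m^2 - 2*m + 2) + m.
That gives (-2m + 2) / (√(m^2 - 2*m + 2) + m).
Divide numerator and denominator by m: the limit is -2/(2·1) = -1.

-1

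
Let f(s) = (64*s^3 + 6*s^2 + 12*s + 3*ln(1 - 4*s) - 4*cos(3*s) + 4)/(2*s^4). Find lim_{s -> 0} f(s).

-411/4

Substitution gives 0/0 (the numerator vanishes to order 4).
Expand each term to order s^4: the coefficient of s^4 in -4·cos(3s) is -27/2 and in 3·ln(1 - 4s) is -192.
Lower-order terms cancel with the polynomial part, so the numerator is (-411/2)·s^4 + o(s^4), and the limit is (-411/2)/(2) = -411/4.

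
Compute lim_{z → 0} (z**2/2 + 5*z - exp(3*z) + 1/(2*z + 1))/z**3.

Substitution gives 0/0 (the numerator vanishes to order 3).
Expand each term to order z^3: the coefficient of z^3 in 1/(1 + 2z) is -8 and in −e^(3z) is -9/2.
Lower-order terms cancel with the polynomial part, so the numerator is (-25/2)·z^3 + o(z^3), and the limit is (-25/2)/(1) = -25/2.

-25/2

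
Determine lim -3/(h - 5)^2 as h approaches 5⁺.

As h → 5⁺, (h - 5) → 0⁺, so (h - 5)^2 → 0⁺ and -3/(h - 5)^2 → -∞.

-∞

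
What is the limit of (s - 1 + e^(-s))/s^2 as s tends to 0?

Direct substitution gives 0/0.
Apply L'Hôpital: lim (1 - e^(-s))/(2*s), still 0/0.
After 2 applications of L'Hôpital's rule the quotient is (e^(-s))/(2); substituting s = 0 gives 1/2.

1/2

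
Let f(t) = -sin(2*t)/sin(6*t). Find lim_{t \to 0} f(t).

Substitution gives 0/0.
Divide numerator and denominator by t: sin(2t)/t → 2 and sin(6t)/t → 6, so the limit is -1·2/6 = -1/3.

-1/3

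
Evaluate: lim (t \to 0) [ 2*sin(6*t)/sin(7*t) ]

12/7

Substitution gives 0/0.
Divide numerator and denominator by t: sin(6t)/t → 6 and sin(7t)/t → 7, so the limit is 2·6/7 = 12/7.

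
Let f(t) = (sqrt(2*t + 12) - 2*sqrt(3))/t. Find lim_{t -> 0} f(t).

Substitution gives 0/0. Multiply numerator and denominator by the conjugate √(12 + 2t) + √12.
The numerator becomes (12 + 2t) − 12 = 2t, so the expression simplifies to 2/(√(12 + 2t) + √12).
Letting t → 0 gives 2/(2√12) = √(3)/6.

√(3)/6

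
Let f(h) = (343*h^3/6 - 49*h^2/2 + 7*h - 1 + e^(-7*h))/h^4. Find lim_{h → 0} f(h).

Direct substitution gives 0/0.
Apply L'Hôpital: lim (343*h^2/2 - 49*h + 7 - 7*e^(-7*h))/(4*h^3), still 0/0.
Apply L'Hôpital: lim (343*h - 49 + 49*e^(-7*h))/(12*h^2), still 0/0.
Apply L'Hôpital: lim (343 - 343*e^(-7*h))/(24*h), still 0/0.
After 4 applications of L'Hôpital's rule the quotient is (2401*e^(-7*h))/(24); substituting h = 0 gives 2401/24.

2401/24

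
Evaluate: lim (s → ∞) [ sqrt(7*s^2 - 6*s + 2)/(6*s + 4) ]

√(7)/6

For large |s|, √(7*s^2 - 6*s + 2) ≈ √7·|s| and the denominator ≈ 6s.
Since s → +∞, |s| = s, giving √7/(6) = √(7)/6.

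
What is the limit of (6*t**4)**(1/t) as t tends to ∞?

Base → ∞ and exponent → 0: an ∞^0 form.
Take logs: (1/t)·ln(6·t^4) = (ln 6 + 4·ln t)/t → 0.
So the limit is e^0 = 1.

1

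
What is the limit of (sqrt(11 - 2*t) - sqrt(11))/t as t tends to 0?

-√(11)/11

A 0/0 form; rationalise with √(11 - 2t) + √11. This collapses the numerator to -2t, leaving -2/(√(11 - 2t) + √11) → -2/(2√11) = -√(11)/11.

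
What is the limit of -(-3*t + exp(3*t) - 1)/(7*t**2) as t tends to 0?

-9/14

Direct substitution gives 0/0.
Apply L'Hôpital: lim (3*e^(3*t) - 3)/(-14*t), still 0/0.
After 2 applications of L'Hôpital's rule the quotient is (9*e^(3*t))/(-14); substituting t = 0 gives -9/14.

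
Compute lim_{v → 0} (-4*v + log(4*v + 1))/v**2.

-8

Direct substitution gives 0/0.
Apply L'Hôpital: lim (-4 + 4/(4*v + 1))/(2*v), still 0/0.
After 2 applications of L'Hôpital's rule the quotient is (-16/(4*v + 1)^2)/(2); substituting v = 0 gives -8.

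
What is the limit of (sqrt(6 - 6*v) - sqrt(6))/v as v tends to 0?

-√(6)/2

Substitution gives 0/0. Multiply numerator and denominator by the conjugate √(6 - 6v) + √6.
The numerator becomes (6 - 6v) − 6 = -6v, so the expression simplifies to -6/(√(6 - 6v) + √6).
Letting v → 0 gives -6/(2√6) = -√(6)/2.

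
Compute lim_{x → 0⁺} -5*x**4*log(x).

This is a 0·(−∞) form. Rewrite as -5·ln(x) / x^(−4) and apply L'Hôpital:
the derivative quotient is -5·(1/x) / (−4·x^(−5)) = (5/4)·x^4 → 0.

0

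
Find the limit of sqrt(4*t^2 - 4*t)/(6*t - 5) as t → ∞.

1/3

For large |t|, √(4*t^2 - 4*t) ≈ √4·|t| and the denominator ≈ 6t.
Since t → +∞, |t| = t, giving √4/(6) = 1/3.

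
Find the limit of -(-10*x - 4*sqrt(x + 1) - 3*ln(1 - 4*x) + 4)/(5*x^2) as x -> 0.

Substitution gives 0/0; apply L'Hôpital's rule 2 times.
After differentiating numerator and denominator 2 times the quotient is (48/(4*x - 1)^2 + (x + 1)^(-3/2))/(-10); at x = 0 this is -49/10.

-49/10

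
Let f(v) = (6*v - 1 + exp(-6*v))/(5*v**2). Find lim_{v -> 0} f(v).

18/5

Direct substitution gives 0/0.
Apply L'Hôpital: lim (6 - 6*e^(-6*v))/(10*v), still 0/0.
After 2 applications of L'Hôpital's rule the quotient is (36*e^(-6*v))/(10); substituting v = 0 gives 18/5.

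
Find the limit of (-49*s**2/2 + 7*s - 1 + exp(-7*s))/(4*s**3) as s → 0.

Direct substitution gives 0/0.
Apply L'Hôpital: lim (-49*s + 7 - 7*e^(-7*s))/(12*s^2), still 0/0.
Apply L'Hôpital: lim (-49 + 49*e^(-7*s))/(24*s), still 0/0.
After 3 applications of L'Hôpital's rule the quotient is (-343*e^(-7*s))/(24); substituting s = 0 gives -343/24.

-343/24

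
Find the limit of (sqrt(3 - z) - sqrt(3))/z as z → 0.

-√(3)/6

Substitution gives 0/0. Multiply numerator and denominator by the conjugate √(3 - z) + √3.
The numerator becomes (3 - z) − 3 = -z, so the expression simplifies to -1/(√(3 - z) + √3).
Letting z → 0 gives -1/(2√3) = -√(3)/6.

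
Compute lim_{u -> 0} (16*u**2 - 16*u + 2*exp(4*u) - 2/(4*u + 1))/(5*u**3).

448/15

Substitution gives 0/0; apply L'Hôpital's rule 3 times.
After differentiating numerator and denominator 3 times the quotient is (128*e^(4*u) + 768/(4*u + 1)^4)/(30); at u = 0 this is 448/15.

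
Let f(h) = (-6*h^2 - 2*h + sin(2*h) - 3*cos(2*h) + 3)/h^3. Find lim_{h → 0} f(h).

-4/3

Substitution gives 0/0; apply L'Hôpital's rule 3 times.
After differentiating numerator and denominator 3 times the quotient is (-24*sin(2*h) - 8*cos(2*h))/(6); at h = 0 this is -4/3.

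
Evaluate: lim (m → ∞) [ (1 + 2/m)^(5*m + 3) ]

Let L be the limit and take ln: ln L = lim (5m + 3)·ln(1 + 2/m) = lim (5m + 3)·(2/m + O(1/m²)) = 10.
Hence L = e^(10).

e^(10)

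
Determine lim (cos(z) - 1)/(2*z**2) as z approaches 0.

Direct substitution gives 0/0.
Apply L'Hôpital: lim (-sin(z))/(4*z), still 0/0.
After 2 applications of L'Hôpital's rule the quotient is (-cos(z))/(4); substituting z = 0 gives -1/4.

-1/4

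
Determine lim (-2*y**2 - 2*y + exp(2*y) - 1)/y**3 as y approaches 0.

Direct substitution gives 0/0.
Apply L'Hôpital: lim (-4*y + 2*e^(2*y) - 2)/(3*y^2), still 0/0.
Apply L'Hôpital: lim (4*e^(2*y) - 4)/(6*y), still 0/0.
After 3 applications of L'Hôpital's rule the quotient is (8*e^(2*y))/(6); substituting y = 0 gives 4/3.

4/3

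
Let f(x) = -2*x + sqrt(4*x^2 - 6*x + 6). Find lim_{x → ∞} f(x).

-3/2

An ∞ − ∞ form. Rationalising with the conjugate, the difference becomes (-6x + 6) / (√(4*x^2 - 6*x + 6) + 2x).
For large x the denominator behaves like 2·2x, so the quotient tends to -6/4 = -3/2.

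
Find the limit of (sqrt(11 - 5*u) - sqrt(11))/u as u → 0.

-5*√(11)/22

Substitution gives 0/0. Multiply numerator and denominator by the conjugate √(11 - 5u) + √11.
The numerator becomes (11 - 5u) − 11 = -5u, so the expression simplifies to -5/(√(11 - 5u) + √11).
Letting u → 0 gives -5/(2√11) = -5*√(11)/22.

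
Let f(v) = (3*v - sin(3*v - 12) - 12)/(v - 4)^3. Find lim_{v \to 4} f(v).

9/2

Direct substitution gives 0/0.
Apply L'Hôpital: lim (3 - 3*cos(3*v - 12))/(3*(v - 4)^2), still 0/0.
Apply L'Hôpital: lim (9*sin(3*v - 12))/(6*v - 24), still 0/0.
After 3 applications of L'Hôpital's rule the quotient is (27*cos(3*v - 12))/(6); substituting v = 4 gives 9/2.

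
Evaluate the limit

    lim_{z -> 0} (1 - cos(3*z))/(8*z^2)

Substitution gives 0/0.
Use (1 − cos u)/u² → 1/2 with u = 3z: the limit is 3²/(2·8) = 9/16.

9/16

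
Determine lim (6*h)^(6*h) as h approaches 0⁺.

Base → 0⁺ and exponent → 0⁺: a 0^0 form.
Take logs: 6h·ln(6h). This is 0·(−∞); rewriting as ln(6h)/(1/(6h)) and applying L'Hôpital gives 0.
Hence the limit is e^0 = 1.

1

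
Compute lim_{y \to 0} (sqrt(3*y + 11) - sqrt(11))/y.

3*√(11)/22

Substitution gives 0/0. Multiply numerator and denominator by the conjugate √(11 + 3y) + √11.
The numerator becomes (11 + 3y) − 11 = 3y, so the expression simplifies to 3/(√(11 + 3y) + √11).
Letting y → 0 gives 3/(2√11) = 3*√(11)/22.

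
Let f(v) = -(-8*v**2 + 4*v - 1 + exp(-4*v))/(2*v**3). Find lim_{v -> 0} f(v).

Direct substitution gives 0/0.
Apply L'Hôpital: lim (-16*v + 4 - 4*e^(-4*v))/(-6*v^2), still 0/0.
Apply L'Hôpital: lim (-16 + 16*e^(-4*v))/(-12*v), still 0/0.
After 3 applications of L'Hôpital's rule the quotient is (-64*e^(-4*v))/(-12); substituting v = 0 gives 16/3.

16/3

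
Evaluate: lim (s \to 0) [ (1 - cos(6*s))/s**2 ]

18

Substitution gives 0/0.
Use (1 − cos u)/u² → 1/2 with u = 6s: the limit is 6²/(2·1) = 18.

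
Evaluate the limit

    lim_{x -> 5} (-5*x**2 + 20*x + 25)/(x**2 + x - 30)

Since x = 5 makes numerator and denominator zero, (x - 5) divides both.
Cancelling it gives (-5*x - 5)/(x + 6); now plug in x = 5 to get -30/11.

-30/11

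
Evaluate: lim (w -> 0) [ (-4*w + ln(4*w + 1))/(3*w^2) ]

-8/3

Direct substitution gives 0/0.
Apply L'Hôpital: lim (-4 + 4/(4*w + 1))/(6*w), still 0/0.
After 2 applications of L'Hôpital's rule the quotient is (-16/(4*w + 1)^2)/(6); substituting w = 0 gives -8/3.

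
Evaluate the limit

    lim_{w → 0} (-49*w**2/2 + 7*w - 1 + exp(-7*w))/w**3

Direct substitution gives 0/0.
Apply L'Hôpital: lim (-49*w + 7 - 7*e^(-7*w))/(3*w^2), still 0/0.
Apply L'Hôpital: lim (-49 + 49*e^(-7*w))/(6*w), still 0/0.
After 3 applications of L'Hôpital's rule the quotient is (-343*e^(-7*w))/(6); substituting w = 0 gives -343/6.

-343/6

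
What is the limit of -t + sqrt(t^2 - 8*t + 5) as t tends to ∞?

An ∞ − ∞ form. Rationalising with the conjugate, the difference becomes (-8t + 5) / (√(t^2 - 8*t + 5) + t).
For large t the denominator behaves like 2·t, so the quotient tends to -8/2 = -4.

-4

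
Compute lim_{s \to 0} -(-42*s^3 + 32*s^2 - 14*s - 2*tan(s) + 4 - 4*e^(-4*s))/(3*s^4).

Substitution gives 0/0; apply L'Hôpital's rule 4 times.
After differentiating numerator and denominator 4 times the quotient is (16*tan(s)/cos(s)^2 - 48*tan(s)/cos(s)^4 - 1024*e^(-4*s))/(-72); at s = 0 this is 128/9.

128/9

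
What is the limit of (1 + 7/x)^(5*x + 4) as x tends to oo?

The base → 1 and the exponent → ∞: a 1^∞ form.
Take logarithms: (5x + 4)·ln(1 + 7/x). Since ln(1+u) ~ u for small u, this behaves like (5x)·(7/x) → 35.
So the limit is e^(35).

e^(35)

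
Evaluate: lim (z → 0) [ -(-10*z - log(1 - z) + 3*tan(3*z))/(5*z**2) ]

-1/10

Substitution gives 0/0; apply L'Hôpital's rule 2 times.
After differentiating numerator and denominator 2 times the quotient is (54*tan(3*z)/cos(3*z)^2 + (z - 1)^(-2))/(-10); at z = 0 this is -1/10.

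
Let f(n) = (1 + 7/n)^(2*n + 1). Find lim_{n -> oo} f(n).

Let L be the limit and take ln: ln L = lim (2n + 1)·ln(1 + 7/n) = lim (2n + 1)·(7/n + O(1/n²)) = 14.
Hence L = e^(14).

e^(14)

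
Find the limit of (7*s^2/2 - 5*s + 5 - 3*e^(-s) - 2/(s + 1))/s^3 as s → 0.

5/2

Substitution gives 0/0 (the numerator vanishes to order 3).
Expand each term to order s^3: the coefficient of s^3 in -3·e^(-s) is 1/2 and in -2·1/(1 + s) is 2.
Lower-order terms cancel with the polynomial part, so the numerator is (5/2)·s^3 + o(s^3), and the limit is (5/2)/(1) = 5/2.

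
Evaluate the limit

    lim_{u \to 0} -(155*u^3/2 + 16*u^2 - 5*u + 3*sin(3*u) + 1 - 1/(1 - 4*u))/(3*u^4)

256/3

Substitution gives 0/0; apply L'Hôpital's rule 4 times.
After differentiating numerator and denominator 4 times the quotient is (243*sin(3*u) + 6144/(4*u - 1)^5)/(-72); at u = 0 this is 256/3.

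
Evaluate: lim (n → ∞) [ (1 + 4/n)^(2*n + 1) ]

e^(8)

The base → 1 and the exponent → ∞: a 1^∞ form.
Take logarithms: (2n + 1)·ln(1 + 4/n). Since ln(1+u) ~ u for small u, this behaves like (2n)·(4/n) → 8.
So the limit is e^(8).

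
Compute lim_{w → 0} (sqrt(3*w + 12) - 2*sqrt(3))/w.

Substitution gives 0/0. Multiply numerator and denominator by the conjugate √(12 + 3w) + √12.
The numerator becomes (12 + 3w) − 12 = 3w, so the expression simplifies to 3/(√(12 + 3w) + √12).
Letting w → 0 gives 3/(2√12) = √(3)/4.

√(3)/4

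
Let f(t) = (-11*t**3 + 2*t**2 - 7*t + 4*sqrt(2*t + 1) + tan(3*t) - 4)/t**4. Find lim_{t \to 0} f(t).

-5/2

Substitution gives 0/0 (the numerator vanishes to order 4).
Expand each term to order t^4: the coefficient of t^4 in 4·√(1 + 2t) is -5/2 and in tan(3t) is 0.
Lower-order terms cancel with the polynomial part, so the numerator is (-5/2)·t^4 + o(t^4), and the limit is (-5/2)/(1) = -5/2.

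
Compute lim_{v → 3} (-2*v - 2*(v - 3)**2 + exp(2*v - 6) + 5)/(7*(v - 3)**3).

Direct substitution gives 0/0.
Apply L'Hôpital: lim (-4*v + 2*e^(2*v - 6) + 10)/(21*(v - 3)^2), still 0/0.
Apply L'Hôpital: lim (4*e^(2*v - 6) - 4)/(42*v - 126), still 0/0.
After 3 applications of L'Hôpital's rule the quotient is (8*e^(2*v - 6))/(42); substituting v = 3 gives 4/21.

4/21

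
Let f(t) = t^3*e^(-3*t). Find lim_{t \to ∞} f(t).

Write as t^3/e^{3t}, an ∞/∞ form.
Exponential growth dominates any polynomial, so repeated L'Hôpital (or the standard result) gives 0.

0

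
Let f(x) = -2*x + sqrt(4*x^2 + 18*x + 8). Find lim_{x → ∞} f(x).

This has the form ∞ − ∞. Multiply and divide by the conjugate √(4*x^2 + 18*x + 8) + 2x.
That gives (18x + 8) / (√(4*x^2 + 18*x + 8) + 2x).
Divide numerator and denominator by x: the limit is 18/(2·2) = 9/2.

9/2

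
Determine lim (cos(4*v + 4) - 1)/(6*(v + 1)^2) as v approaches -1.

-4/3

Direct substitution gives 0/0.
Apply L'Hôpital: lim (-4*sin(4*v + 4))/(12*v + 12), still 0/0.
After 2 applications of L'Hôpital's rule the quotient is (-16*cos(4*v + 4))/(12); substituting v = -1 gives -4/3.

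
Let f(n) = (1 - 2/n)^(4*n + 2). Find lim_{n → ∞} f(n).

The base → 1 and the exponent → ∞: a 1^∞ form.
Take logarithms: (4n + 2)·ln(1 - 2/n). Since ln(1+u) ~ u for small u, this behaves like (4n)·(-2/n) → -8.
So the limit is e^(-8).

e^(-8)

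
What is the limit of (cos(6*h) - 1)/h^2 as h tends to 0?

-18

Direct substitution gives 0/0.
Apply L'Hôpital: lim (-6*sin(6*h))/(2*h), still 0/0.
After 2 applications of L'Hôpital's rule the quotient is (-36*cos(6*h))/(2); substituting h = 0 gives -18.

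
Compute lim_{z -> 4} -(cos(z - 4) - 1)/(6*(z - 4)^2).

Direct substitution gives 0/0.
Apply L'Hôpital: lim (-sin(z - 4))/(48 - 12*z), still 0/0.
After 2 applications of L'Hôpital's rule the quotient is (-cos(z - 4))/(-12); substituting z = 4 gives 1/12.

1/12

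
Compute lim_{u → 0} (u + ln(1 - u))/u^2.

Direct substitution gives 0/0.
Apply L'Hôpital: lim (1 - 1/(1 - u))/(2*u), still 0/0.
After 2 applications of L'Hôpital's rule the quotient is (-1/(1 - u)^2)/(2); substituting u = 0 gives -1/2.

-1/2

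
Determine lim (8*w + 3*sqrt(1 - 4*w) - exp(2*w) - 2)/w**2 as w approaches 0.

Substitution gives 0/0; apply L'Hôpital's rule 2 times.
After differentiating numerator and denominator 2 times the quotient is (-4*e^(2*w) - 12/(1 - 4*w)^(3/2))/(2); at w = 0 this is -8.

-8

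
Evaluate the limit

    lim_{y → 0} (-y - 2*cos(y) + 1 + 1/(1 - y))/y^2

Substitution gives 0/0 (the numerator vanishes to order 2).
Expand each term to order y^2: the coefficient of y^2 in -2·cos(y) is 1 and in 1/(1 - y) is 1.
Lower-order terms cancel with the polynomial part, so the numerator is (2)·y^2 + o(y^2), and the limit is (2)/(1) = 2.

2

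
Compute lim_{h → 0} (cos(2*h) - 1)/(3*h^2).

-2/3

Direct substitution gives 0/0.
Apply L'Hôpital: lim (-2*sin(2*h))/(6*h), still 0/0.
After 2 applications of L'Hôpital's rule the quotient is (-4*cos(2*h))/(6); substituting h = 0 gives -2/3.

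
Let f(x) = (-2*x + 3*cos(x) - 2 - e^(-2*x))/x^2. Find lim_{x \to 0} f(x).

-7/2

Substitution gives 0/0; apply L'Hôpital's rule 2 times.
After differentiating numerator and denominator 2 times the quotient is (-3*cos(x) - 4*e^(-2*x))/(2); at x = 0 this is -7/2.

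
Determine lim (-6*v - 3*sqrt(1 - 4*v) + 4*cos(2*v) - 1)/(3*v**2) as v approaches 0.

Substitution gives 0/0; apply L'Hôpital's rule 2 times.
After differentiating numerator and denominator 2 times the quotient is (-16*cos(2*v) + 12/(1 - 4*v)^(3/2))/(6); at v = 0 this is -2/3.

-2/3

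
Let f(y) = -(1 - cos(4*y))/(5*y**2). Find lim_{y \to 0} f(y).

Substitution gives 0/0.
Use (1 − cos u)/u² → 1/2 with u = 4y: the limit is 4²/(2·(-5)) = -8/5.

-8/5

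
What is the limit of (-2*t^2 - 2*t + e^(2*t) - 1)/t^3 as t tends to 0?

4/3

Direct substitution gives 0/0.
Apply L'Hôpital: lim (-4*t + 2*e^(2*t) - 2)/(3*t^2), still 0/0.
Apply L'Hôpital: lim (4*e^(2*t) - 4)/(6*t), still 0/0.
After 3 applications of L'Hôpital's rule the quotient is (8*e^(2*t))/(6); substituting t = 0 gives 4/3.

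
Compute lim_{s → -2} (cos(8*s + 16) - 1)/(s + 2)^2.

Direct substitution gives 0/0.
Apply L'Hôpital: lim (-8*sin(8*s + 16))/(2*s + 4), still 0/0.
After 2 applications of L'Hôpital's rule the quotient is (-64*cos(8*s + 16))/(2); substituting s = -2 gives -32.

-32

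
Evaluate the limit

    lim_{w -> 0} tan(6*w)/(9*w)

2/3

Substitution gives 0/0.
Since tan(u)/u → 1 as u → 0, tan(6w)/(6w) → 1 and the limit is 6/9 = 2/3.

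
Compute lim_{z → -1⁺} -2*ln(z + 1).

As z → -1⁺, z + 1 → 0⁺ and ln(z + 1) → −∞.
Multiplying by -2 gives ∞.

∞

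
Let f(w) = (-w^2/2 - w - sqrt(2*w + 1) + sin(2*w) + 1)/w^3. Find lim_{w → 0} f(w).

Substitution gives 0/0 (the numerator vanishes to order 3).
Expand each term to order w^3: the coefficient of w^3 in sin(2w) is -4/3 and in −√(1 + 2w) is -1/2.
Lower-order terms cancel with the polynomial part, so the numerator is (-11/6)·w^3 + o(w^3), and the limit is (-11/6)/(1) = -11/6.

-11/6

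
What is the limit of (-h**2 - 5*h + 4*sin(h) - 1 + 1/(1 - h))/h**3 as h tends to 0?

1/3

Substitution gives 0/0 (the numerator vanishes to order 3).
Expand each term to order h^3: the coefficient of h^3 in 1/(1 - h) is 1 and in 4·sin(h) is -2/3.
Lower-order terms cancel with the polynomial part, so the numerator is (1/3)·h^3 + o(h^3), and the limit is (1/3)/(1) = 1/3.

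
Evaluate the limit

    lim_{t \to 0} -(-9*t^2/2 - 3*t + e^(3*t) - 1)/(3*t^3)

Direct substitution gives 0/0.
Apply L'Hôpital: lim (-9*t + 3*e^(3*t) - 3)/(-9*t^2), still 0/0.
Apply L'Hôpital: lim (9*e^(3*t) - 9)/(-18*t), still 0/0.
After 3 applications of L'Hôpital's rule the quotient is (27*e^(3*t))/(-18); substituting t = 0 gives -3/2.

-3/2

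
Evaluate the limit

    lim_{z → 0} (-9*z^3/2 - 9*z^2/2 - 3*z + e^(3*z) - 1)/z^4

Direct substitution gives 0/0.
Apply L'Hôpital: lim (-27*z^2/2 - 9*z + 3*e^(3*z) - 3)/(4*z^3), still 0/0.
Apply L'Hôpital: lim (-27*z + 9*e^(3*z) - 9)/(12*z^2), still 0/0.
Apply L'Hôpital: lim (27*e^(3*z) - 27)/(24*z), still 0/0.
After 4 applications of L'Hôpital's rule the quotient is (81*e^(3*z))/(24); substituting z = 0 gives 27/8.

27/8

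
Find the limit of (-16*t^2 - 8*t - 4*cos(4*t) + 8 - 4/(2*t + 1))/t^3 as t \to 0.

32

Substitution gives 0/0 (the numerator vanishes to order 3).
Expand each term to order t^3: the coefficient of t^3 in -4·1/(1 + 2t) is 32 and in -4·cos(4t) is 0.
Lower-order terms cancel with the polynomial part, so the numerator is (32)·t^3 + o(t^3), and the limit is (32)/(1) = 32.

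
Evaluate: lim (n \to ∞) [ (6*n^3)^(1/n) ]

Base → ∞ and exponent → 0: an ∞^0 form.
Take logs: (1/n)·ln(6·n^3) = (ln 6 + 3·ln n)/n → 0.
So the limit is e^0 = 1.

1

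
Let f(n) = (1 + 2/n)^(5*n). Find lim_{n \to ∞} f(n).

The base → 1 and the exponent → ∞: a 1^∞ form.
Take logarithms: (5n)·ln(1 + 2/n). Since ln(1+u) ~ u for small u, this behaves like (5n)·(2/n) → 10.
So the limit is e^(10).

e^(10)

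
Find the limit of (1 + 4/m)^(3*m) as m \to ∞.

e^(12)

Write it as [(1 + 4/m)^m]^(3) · (1 + 4/m)^(0). The bracketed term tends to e^(4) and the second factor to 1, so the limit is e^(12).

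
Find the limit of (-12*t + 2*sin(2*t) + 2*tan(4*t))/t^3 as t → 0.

40

Substitution gives 0/0; apply L'Hôpital's rule 3 times.
After differentiating numerator and denominator 3 times the quotient is (-16*cos(2*t) + 768*tan(4*t)^4 + 1024*tan(4*t)^2 + 256)/(6); at t = 0 this is 40.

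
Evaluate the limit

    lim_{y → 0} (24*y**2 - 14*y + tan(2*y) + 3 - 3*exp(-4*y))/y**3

104/3

Substitution gives 0/0; apply L'Hôpital's rule 3 times.
After differentiating numerator and denominator 3 times the quotient is (16*((3*tan(2*y)^2 + 1)*e^(4*y)/cos(2*y)^2 + 12)*e^(-4*y))/(6); at y = 0 this is 104/3.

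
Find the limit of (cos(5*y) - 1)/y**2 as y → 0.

Direct substitution gives 0/0.
Apply L'Hôpital: lim (-5*sin(5*y))/(2*y), still 0/0.
After 2 applications of L'Hôpital's rule the quotient is (-25*cos(5*y))/(2); substituting y = 0 gives -25/2.

-25/2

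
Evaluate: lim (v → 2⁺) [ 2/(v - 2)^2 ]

∞

As v → 2⁺, (v - 2) → 0⁺, so (v - 2)^2 → 0⁺ and 2/(v - 2)^2 → ∞.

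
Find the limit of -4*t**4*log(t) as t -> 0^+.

0

This is a 0·(−∞) form. Rewrite as -4·ln(t) / t^(−4) and apply L'Hôpital:
the derivative quotient is -4·(1/t) / (−4·t^(−5)) = (4/4)·t^4 → 0.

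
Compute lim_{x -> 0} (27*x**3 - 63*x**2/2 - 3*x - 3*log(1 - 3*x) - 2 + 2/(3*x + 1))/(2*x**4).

891/8

Substitution gives 0/0 (the numerator vanishes to order 4).
Expand each term to order x^4: the coefficient of x^4 in -3·ln(1 - 3x) is 243/4 and in 2·1/(1 + 3x) is 162.
Lower-order terms cancel with the polynomial part, so the numerator is (891/4)·x^4 + o(x^4), and the limit is (891/4)/(2) = 891/8.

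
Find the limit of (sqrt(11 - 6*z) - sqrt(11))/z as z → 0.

A 0/0 form; rationalise with √(11 - 6z) + √11. This collapses the numerator to -6z, leaving -6/(√(11 - 6z) + √11) → -6/(2√11) = -3*√(11)/11.

-3*√(11)/11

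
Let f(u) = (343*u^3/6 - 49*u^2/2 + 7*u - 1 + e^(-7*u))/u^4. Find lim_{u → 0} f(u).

2401/24

Direct substitution gives 0/0.
Apply L'Hôpital: lim (343*u^2/2 - 49*u + 7 - 7*e^(-7*u))/(4*u^3), still 0/0.
Apply L'Hôpital: lim (343*u - 49 + 49*e^(-7*u))/(12*u^2), still 0/0.
Apply L'Hôpital: lim (343 - 343*e^(-7*u))/(24*u), still 0/0.
After 4 applications of L'Hôpital's rule the quotient is (2401*e^(-7*u))/(24); substituting u = 0 gives 2401/24.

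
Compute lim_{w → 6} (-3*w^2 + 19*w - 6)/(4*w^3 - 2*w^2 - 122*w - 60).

Since w = 6 makes numerator and denominator zero, (w - 6) divides both.
Cancelling it gives (1 - 3*w)/(4*w^2 + 22*w + 10); now plug in w = 6 to get -17/286.

-17/286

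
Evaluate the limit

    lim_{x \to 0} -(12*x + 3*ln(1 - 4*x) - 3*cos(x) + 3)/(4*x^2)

Substitution gives 0/0; apply L'Hôpital's rule 2 times.
After differentiating numerator and denominator 2 times the quotient is (3*cos(x) - 48/(4*x - 1)^2)/(-8); at x = 0 this is 45/8.

45/8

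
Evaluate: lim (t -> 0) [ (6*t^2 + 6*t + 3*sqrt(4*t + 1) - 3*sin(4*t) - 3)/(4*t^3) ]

Substitution gives 0/0 (the numerator vanishes to order 3).
Expand each term to order t^3: the coefficient of t^3 in 3·√(1 + 4t) is 12 and in -3·sin(4t) is 32.
Lower-order terms cancel with the polynomial part, so the numerator is (44)·t^3 + o(t^3), and the limit is (44)/(4) = 11.

11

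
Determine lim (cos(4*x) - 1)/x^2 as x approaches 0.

-8

Direct substitution gives 0/0.
Apply L'Hôpital: lim (-4*sin(4*x))/(2*x), still 0/0.
After 2 applications of L'Hôpital's rule the quotient is (-16*cos(4*x))/(2); substituting x = 0 gives -8.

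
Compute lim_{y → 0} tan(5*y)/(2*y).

Substitution gives 0/0.
Since tan(u)/u → 1 as u → 0, tan(5y)/(5y) → 1 and the limit is 5/2.

5/2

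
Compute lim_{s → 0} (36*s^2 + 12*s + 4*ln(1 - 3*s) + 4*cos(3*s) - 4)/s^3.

-36

Substitution gives 0/0; apply L'Hôpital's rule 3 times.
After differentiating numerator and denominator 3 times the quotient is (108*sin(3*s) + 216/(3*s - 1)^3)/(6); at s = 0 this is -36.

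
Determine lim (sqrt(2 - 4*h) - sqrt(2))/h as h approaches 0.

-√(2)

A 0/0 form; rationalise with √(2 - 4h) + √2. This collapses the numerator to -4h, leaving -4/(√(2 - 4h) + √2) → -4/(2√2) = -√(2).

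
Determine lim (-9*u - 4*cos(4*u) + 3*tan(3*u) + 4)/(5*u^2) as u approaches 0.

32/5

Substitution gives 0/0 (the numerator vanishes to order 2).
Expand each term to order u^2: the coefficient of u^2 in -4·cos(4u) is 32 and in 3·tan(3u) is 0.
Lower-order terms cancel with the polynomial part, so the numerator is (32)·u^2 + o(u^2), and the limit is (32)/(5) = 32/5.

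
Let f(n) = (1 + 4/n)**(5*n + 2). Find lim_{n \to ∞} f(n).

e^(20)

Let L be the limit and take ln: ln L = lim (5n + 2)·ln(1 + 4/n) = lim (5n + 2)·(4/n + O(1/n²)) = 20.
Hence L = e^(20).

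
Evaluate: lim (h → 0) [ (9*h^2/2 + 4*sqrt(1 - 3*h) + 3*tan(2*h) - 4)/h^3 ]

5/4

Substitution gives 0/0 (the numerator vanishes to order 3).
Expand each term to order h^3: the coefficient of h^3 in 4·√(1 - 3h) is -27/4 and in 3·tan(2h) is 8.
Lower-order terms cancel with the polynomial part, so the numerator is (5/4)·h^3 + o(h^3), and the limit is (5/4)/(1) = 5/4.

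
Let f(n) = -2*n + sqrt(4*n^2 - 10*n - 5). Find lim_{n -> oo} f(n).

-5/2

This has the form ∞ − ∞. Multiply and divide by the conjugate √(4*n^2 - 10*n - 5) + 2n.
That gives (-10n - 5) / (√(4*n^2 - 10*n - 5) + 2n).
Divide numerator and denominator by n: the limit is -10/(2·2) = -5/2.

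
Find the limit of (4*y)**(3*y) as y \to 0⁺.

Base → 0⁺ and exponent → 0⁺: a 0^0 form.
Take logs: 3y·ln(4y). This is 0·(−∞); rewriting as ln(4y)/(1/(3y)) and applying L'Hôpital gives 0.
Hence the limit is e^0 = 1.

1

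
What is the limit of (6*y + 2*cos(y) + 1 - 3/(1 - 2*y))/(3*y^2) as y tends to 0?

Substitution gives 0/0 (the numerator vanishes to order 2).
Expand each term to order y^2: the coefficient of y^2 in -3·1/(1 - 2y) is -12 and in 2·cos(y) is -1.
Lower-order terms cancel with the polynomial part, so the numerator is (-13)·y^2 + o(y^2), and the limit is (-13)/(3) = -13/3.

-13/3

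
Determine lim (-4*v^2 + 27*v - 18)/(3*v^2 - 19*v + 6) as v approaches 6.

At v = 6 both the top and bottom vanish — a removable singularity. Factoring out (v - 6) from each leaves (3 - 4*v)/(3*v - 1), which at v = 6 equals -21/17.

-21/17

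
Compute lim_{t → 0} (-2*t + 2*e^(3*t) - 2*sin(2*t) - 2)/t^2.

9

Substitution gives 0/0 (the numerator vanishes to order 2).
Expand each term to order t^2: the coefficient of t^2 in -2·sin(2t) is 0 and in 2·e^(3t) is 9.
Lower-order terms cancel with the polynomial part, so the numerator is (9)·t^2 + o(t^2), and the limit is (9)/(1) = 9.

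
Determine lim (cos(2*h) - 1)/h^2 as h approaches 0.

-2

Direct substitution gives 0/0.
Apply L'Hôpital: lim (-2*sin(2*h))/(2*h), still 0/0.
After 2 applications of L'Hôpital's rule the quotient is (-4*cos(2*h))/(2); substituting h = 0 gives -2.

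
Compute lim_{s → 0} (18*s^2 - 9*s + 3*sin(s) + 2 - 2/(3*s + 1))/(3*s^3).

107/6

Substitution gives 0/0; apply L'Hôpital's rule 3 times.
After differentiating numerator and denominator 3 times the quotient is (-3*cos(s) + 324/(3*s + 1)^4)/(18); at s = 0 this is 107/6.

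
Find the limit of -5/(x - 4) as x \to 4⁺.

As x → 4⁺, (x - 4) → 0⁺, so (x - 4)^1 → 0⁺ and -5/(x - 4)^1 → -∞.

-∞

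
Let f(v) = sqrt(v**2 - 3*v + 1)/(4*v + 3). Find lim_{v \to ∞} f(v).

1/4

For large |v|, √(v^2 - 3*v + 1) ≈ √1·|v| and the denominator ≈ 4v.
Since v → +∞, |v| = v, giving √1/(4) = 1/4.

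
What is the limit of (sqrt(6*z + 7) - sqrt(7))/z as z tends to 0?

3*√(7)/7

A 0/0 form; rationalise with √(7 + 6z) + √7. This collapses the numerator to 6z, leaving 6/(√(7 + 6z) + √7) → 6/(2√7) = 3*√(7)/7.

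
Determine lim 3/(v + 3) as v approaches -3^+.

∞

As v → -3⁺, (v + 3) → 0⁺, so (v + 3)^1 → 0⁺ and 3/(v + 3)^1 → ∞.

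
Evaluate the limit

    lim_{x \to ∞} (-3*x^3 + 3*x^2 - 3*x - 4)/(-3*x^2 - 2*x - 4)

The numerator has higher degree (3 > 2); the quotient behaves like (-3/(-3))·x^1 for large |x|.
As x → +∞ this diverges to ∞.

∞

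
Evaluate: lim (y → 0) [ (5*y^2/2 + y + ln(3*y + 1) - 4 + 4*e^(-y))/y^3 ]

25/3

Substitution gives 0/0; apply L'Hôpital's rule 3 times.
After differentiating numerator and denominator 3 times the quotient is (-4*e^(-y) + 54/(3*y + 1)^3)/(6); at y = 0 this is 25/3.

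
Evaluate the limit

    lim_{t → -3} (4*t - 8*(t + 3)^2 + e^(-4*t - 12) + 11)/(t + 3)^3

Direct substitution gives 0/0.
Apply L'Hôpital: lim (-16*t - 4*e^(-4*t - 12) - 44)/(3*(t + 3)^2), still 0/0.
Apply L'Hôpital: lim (16*e^(-4*t - 12) - 16)/(6*t + 18), still 0/0.
After 3 applications of L'Hôpital's rule the quotient is (-64*e^(-4*t - 12))/(6); substituting t = -3 gives -32/3.

-32/3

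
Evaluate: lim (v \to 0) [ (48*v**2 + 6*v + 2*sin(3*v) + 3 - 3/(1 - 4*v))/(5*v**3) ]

-201/5

Substitution gives 0/0 (the numerator vanishes to order 3).
Expand each term to order v^3: the coefficient of v^3 in -3·1/(1 - 4v) is -192 and in 2·sin(3v) is -9.
Lower-order terms cancel with the polynomial part, so the numerator is (-201)·v^3 + o(v^3), and the limit is (-201)/(5) = -201/5.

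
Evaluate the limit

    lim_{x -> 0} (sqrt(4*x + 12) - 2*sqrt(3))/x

√(3)/3

A 0/0 form; rationalise with √(12 + 4x) + √12. This collapses the numerator to 4x, leaving 4/(√(12 + 4x) + √12) → 4/(2√12) = √(3)/3.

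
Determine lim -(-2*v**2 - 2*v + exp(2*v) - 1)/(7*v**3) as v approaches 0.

-4/21

Direct substitution gives 0/0.
Apply L'Hôpital: lim (-4*v + 2*e^(2*v) - 2)/(-21*v^2), still 0/0.
Apply L'Hôpital: lim (4*e^(2*v) - 4)/(-42*v), still 0/0.
After 3 applications of L'Hôpital's rule the quotient is (8*e^(2*v))/(-42); substituting v = 0 gives -4/21.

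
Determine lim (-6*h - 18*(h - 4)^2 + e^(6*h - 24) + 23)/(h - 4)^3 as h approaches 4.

Direct substitution gives 0/0.
Apply L'Hôpital: lim (-36*h + 6*e^(6*h - 24) + 138)/(3*(h - 4)^2), still 0/0.
Apply L'Hôpital: lim (36*e^(6*h - 24) - 36)/(6*h - 24), still 0/0.
After 3 applications of L'Hôpital's rule the quotient is (216*e^(6*h - 24))/(6); substituting h = 4 gives 36.

36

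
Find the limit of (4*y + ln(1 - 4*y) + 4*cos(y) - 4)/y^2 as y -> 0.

-10

Substitution gives 0/0; apply L'Hôpital's rule 2 times.
After differentiating numerator and denominator 2 times the quotient is (-4*cos(y) - 16/(4*y - 1)^2)/(2); at y = 0 this is -10.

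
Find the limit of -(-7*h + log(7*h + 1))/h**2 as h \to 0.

49/2

Direct substitution gives 0/0.
Apply L'Hôpital: lim (-7 + 7/(7*h + 1))/(-2*h), still 0/0.
After 2 applications of L'Hôpital's rule the quotient is (-49/(7*h + 1)^2)/(-2); substituting h = 0 gives 49/2.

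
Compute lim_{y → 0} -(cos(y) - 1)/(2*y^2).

1/4

Direct substitution gives 0/0.
Apply L'Hôpital: lim (-sin(y))/(-4*y), still 0/0.
After 2 applications of L'Hôpital's rule the quotient is (-cos(y))/(-4); substituting y = 0 gives 1/4.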